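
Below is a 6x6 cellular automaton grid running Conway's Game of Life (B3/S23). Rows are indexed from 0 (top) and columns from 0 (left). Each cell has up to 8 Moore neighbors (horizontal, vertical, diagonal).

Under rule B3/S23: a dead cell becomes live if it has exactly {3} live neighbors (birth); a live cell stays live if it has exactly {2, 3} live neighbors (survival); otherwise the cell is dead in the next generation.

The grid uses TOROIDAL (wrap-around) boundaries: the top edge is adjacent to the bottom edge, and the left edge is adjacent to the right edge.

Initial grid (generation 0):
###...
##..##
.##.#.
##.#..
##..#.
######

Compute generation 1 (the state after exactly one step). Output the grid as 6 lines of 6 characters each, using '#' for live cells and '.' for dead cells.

Simulating step by step:
Generation 0 (given above): 22 live cells
Generation 1: 5 live cells
(generation 1 grid is the final answer)

Answer: ......
....#.
....#.
...##.
......
....#.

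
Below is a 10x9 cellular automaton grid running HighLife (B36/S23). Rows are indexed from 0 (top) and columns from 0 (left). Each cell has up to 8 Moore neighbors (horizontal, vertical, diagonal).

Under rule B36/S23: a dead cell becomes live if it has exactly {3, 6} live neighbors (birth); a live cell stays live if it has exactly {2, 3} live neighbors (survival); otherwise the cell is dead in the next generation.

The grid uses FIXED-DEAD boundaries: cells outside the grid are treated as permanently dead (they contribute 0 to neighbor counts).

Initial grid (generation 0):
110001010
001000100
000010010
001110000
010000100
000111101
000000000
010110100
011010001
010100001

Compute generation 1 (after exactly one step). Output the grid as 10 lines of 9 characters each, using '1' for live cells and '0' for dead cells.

Answer: 010000100
010001110
001011000
001111000
000000110
000011110
001000110
010111000
110011010
010100000

Derivation:
Simulating step by step:
Generation 0 (given above): 29 live cells
Generation 1: 33 live cells
(generation 1 grid is the final answer)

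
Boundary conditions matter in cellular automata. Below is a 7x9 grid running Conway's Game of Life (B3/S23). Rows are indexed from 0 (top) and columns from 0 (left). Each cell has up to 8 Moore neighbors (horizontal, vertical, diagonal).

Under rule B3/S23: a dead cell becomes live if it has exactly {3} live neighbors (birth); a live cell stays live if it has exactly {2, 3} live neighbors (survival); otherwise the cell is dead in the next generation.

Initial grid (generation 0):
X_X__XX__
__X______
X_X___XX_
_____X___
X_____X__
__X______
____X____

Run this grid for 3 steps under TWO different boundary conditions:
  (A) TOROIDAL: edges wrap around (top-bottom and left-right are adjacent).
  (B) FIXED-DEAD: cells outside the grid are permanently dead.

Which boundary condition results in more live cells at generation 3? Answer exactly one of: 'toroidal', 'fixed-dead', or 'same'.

Under TOROIDAL boundary, generation 3:
XX____X_X
___X_X__X
_XX_XX_X_
_____XX__
_________
_________
_________
Population = 14

Under FIXED-DEAD boundary, generation 3:
_XX______
_XXX_XX__
_XX__X_X_
_____XX__
_________
_________
_________
Population = 13

Comparison: toroidal=14, fixed-dead=13 -> toroidal

Answer: toroidal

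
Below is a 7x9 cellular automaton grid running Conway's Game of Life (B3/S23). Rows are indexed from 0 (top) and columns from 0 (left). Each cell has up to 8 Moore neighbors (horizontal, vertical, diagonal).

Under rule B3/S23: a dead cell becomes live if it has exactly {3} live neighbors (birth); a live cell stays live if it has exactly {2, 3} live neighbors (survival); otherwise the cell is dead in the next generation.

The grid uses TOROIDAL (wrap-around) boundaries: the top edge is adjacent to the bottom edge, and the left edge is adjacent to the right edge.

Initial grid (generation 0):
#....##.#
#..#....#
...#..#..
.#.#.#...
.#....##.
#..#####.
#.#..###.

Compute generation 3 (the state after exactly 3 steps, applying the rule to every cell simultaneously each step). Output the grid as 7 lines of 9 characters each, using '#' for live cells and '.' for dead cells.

Simulating step by step:
Generation 0 (given above): 26 live cells
Generation 1: 23 live cells
....##...
#...###.#
#..#.....
....##.#.
##.#...##
#.###....
#..#.....
Generation 2: 26 live cells
#..#..#.#
#..#..#.#
#..#...#.
.####.##.
##...###.
....#....
.##..#...
Generation 3: 27 live cells
(generation 3 grid is the final answer)

Answer: ...####.#
.####.#..
#....#...
...##....
##.....##
#.#.#....
######...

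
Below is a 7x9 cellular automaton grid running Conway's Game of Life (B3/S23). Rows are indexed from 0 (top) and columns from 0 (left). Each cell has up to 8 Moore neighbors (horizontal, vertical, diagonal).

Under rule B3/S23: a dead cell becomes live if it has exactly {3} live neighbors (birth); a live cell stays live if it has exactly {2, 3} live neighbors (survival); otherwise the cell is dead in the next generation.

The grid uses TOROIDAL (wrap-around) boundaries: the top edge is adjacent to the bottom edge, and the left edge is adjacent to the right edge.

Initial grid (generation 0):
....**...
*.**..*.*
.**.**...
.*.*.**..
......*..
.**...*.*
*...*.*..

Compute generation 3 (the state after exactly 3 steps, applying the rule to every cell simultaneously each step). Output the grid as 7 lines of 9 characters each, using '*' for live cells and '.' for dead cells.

Answer: ...**....
.*...***.
..*......
*.*......
.*...*..*
....*.**.
...***...

Derivation:
Simulating step by step:
Generation 0 (given above): 23 live cells
Generation 1: 25 live cells
**..*.***
*.*...*..
.......*.
.*.*..*..
**....*..
**....*..
**.**.**.
Generation 2: 19 live cells
....*....
*....**..
.**...**.
***...**.
.....***.
......*..
...**....
Generation 3: 18 live cells
(generation 3 grid is the final answer)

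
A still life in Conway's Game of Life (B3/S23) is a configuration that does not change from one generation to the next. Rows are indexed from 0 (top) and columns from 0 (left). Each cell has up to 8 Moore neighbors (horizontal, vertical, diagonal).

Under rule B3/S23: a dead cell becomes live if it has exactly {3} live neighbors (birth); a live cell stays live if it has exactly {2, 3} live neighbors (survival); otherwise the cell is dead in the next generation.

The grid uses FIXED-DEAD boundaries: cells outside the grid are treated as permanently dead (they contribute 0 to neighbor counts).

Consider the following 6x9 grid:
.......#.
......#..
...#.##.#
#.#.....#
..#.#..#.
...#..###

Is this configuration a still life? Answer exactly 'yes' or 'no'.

Answer: no

Derivation:
Compute generation 1 and compare to generation 0 (given above):
Generation 1:
.........
.....##..
.....##..
.##.###.#
.##...#..
...#..###
Cell (0,7) differs: gen0=1 vs gen1=0 -> NOT a still life.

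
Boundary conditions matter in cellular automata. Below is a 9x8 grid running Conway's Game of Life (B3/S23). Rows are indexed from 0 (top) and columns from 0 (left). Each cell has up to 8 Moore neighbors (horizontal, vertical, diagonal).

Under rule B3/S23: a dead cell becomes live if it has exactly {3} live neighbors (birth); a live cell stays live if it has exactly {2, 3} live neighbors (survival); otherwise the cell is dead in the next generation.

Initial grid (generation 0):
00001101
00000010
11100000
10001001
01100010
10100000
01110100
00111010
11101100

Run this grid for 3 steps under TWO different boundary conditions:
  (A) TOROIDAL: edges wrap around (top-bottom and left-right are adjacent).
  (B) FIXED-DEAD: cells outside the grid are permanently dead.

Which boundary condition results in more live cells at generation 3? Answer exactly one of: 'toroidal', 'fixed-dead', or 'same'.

Answer: toroidal

Derivation:
Under TOROIDAL boundary, generation 3:
00100000
00100010
11111100
10010000
01110000
00000000
00000001
00000010
00110011
Population = 20

Under FIXED-DEAD boundary, generation 3:
00000110
10100110
00100000
10010000
10110000
01100000
00000000
00000100
00000100
Population = 16

Comparison: toroidal=20, fixed-dead=16 -> toroidal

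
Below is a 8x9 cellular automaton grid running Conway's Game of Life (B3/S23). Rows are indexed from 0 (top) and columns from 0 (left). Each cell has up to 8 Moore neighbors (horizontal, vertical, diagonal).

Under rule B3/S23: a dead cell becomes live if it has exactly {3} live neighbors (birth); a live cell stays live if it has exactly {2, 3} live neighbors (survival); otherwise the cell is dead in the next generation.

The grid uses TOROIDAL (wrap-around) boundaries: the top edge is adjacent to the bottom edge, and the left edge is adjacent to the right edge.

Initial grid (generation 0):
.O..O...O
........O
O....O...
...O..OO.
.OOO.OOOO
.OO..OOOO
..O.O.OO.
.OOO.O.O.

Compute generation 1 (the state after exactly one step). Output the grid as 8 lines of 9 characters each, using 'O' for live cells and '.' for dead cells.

Answer: .O.OO..OO
........O
......OOO
OO.O.....
.O.O.....
.........
O...O....
OO...O.OO

Derivation:
Simulating step by step:
Generation 0 (given above): 31 live cells
Generation 1: 21 live cells
(generation 1 grid is the final answer)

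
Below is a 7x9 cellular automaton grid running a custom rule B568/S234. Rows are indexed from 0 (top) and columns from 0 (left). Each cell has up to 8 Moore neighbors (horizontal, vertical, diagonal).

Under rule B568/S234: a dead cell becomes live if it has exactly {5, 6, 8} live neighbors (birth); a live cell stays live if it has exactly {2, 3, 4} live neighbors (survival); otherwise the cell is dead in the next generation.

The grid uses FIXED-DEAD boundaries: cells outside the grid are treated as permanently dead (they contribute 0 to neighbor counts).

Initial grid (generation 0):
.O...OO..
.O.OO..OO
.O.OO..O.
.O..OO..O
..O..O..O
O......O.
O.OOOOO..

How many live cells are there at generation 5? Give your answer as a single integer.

Simulating step by step:
Generation 0 (given above): 27 live cells
Generation 1: 23 live cells
.....OO..
.OOOO..OO
.OOO...O.
.O..OO..O
.....O..O
.......O.
...OOOO..
Generation 2: 20 live cells
.....OO..
.O.OO..OO
.O..O..O.
.O..OO..O
.....O..O
.......O.
....OOO..
Generation 3: 17 live cells
.....OO..
...OO..OO
.O..O..O.
....OO..O
.....O..O
.......O.
.....OO..
Generation 4: 15 live cells
.....OO..
...OO..OO
....O..O.
....OO..O
.....O..O
.......O.
......O..
Generation 5: 14 live cells
.....OO..
...OO..OO
....O..O.
....OO..O
.....O..O
.......O.
.........
Population at generation 5: 14

Answer: 14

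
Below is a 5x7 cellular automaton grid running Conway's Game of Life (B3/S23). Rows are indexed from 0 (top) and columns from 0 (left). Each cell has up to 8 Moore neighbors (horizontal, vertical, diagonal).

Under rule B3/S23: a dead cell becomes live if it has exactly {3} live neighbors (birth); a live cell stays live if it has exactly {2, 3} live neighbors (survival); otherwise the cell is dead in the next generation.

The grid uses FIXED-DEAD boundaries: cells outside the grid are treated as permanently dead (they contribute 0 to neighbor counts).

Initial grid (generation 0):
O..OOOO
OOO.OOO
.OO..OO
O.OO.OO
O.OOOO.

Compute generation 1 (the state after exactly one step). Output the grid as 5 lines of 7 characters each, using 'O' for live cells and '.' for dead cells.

Simulating step by step:
Generation 0 (given above): 25 live cells
Generation 1: 9 live cells
(generation 1 grid is the final answer)

Answer: O.OO..O
O......
.......
O......
..O..OO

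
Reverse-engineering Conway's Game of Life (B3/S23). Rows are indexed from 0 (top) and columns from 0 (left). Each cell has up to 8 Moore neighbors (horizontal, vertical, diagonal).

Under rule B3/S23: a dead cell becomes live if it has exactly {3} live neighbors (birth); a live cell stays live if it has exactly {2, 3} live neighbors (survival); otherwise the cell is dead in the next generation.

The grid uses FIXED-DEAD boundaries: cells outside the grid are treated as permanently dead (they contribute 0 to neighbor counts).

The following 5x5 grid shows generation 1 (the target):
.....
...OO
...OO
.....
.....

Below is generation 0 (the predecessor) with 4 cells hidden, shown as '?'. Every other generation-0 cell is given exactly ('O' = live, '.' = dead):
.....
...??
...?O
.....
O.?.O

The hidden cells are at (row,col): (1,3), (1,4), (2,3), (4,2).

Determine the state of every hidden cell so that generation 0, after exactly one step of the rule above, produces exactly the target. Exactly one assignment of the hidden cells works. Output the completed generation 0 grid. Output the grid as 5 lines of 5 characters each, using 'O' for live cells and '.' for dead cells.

Answer: .....
...OO
....O
.....
O...O

Derivation:
Hidden generation-0 cells (in order): (1,3), (1,4), (2,3), (4,2).
A hidden cell only influences target cells in its own 3x3 neighborhood. Try each of the 2^4 = 16 assignments, step the completed generation 0 forward once under B3/S23, and compare with the target:
  (1,3)=. (1,4)=. (2,3)=. (4,2)=. -> step gives (1,3)='.' but target has 'O' -> reject
  (1,3)=. (1,4)=. (2,3)=. (4,2)=O -> step gives (1,3)='.' but target has 'O' -> reject
  (1,3)=. (1,4)=. (2,3)=O (4,2)=. -> step gives (1,3)='.' but target has 'O' -> reject
  (1,3)=. (1,4)=. (2,3)=O (4,2)=O -> step gives (1,3)='.' but target has 'O' -> reject
  (1,3)=. (1,4)=O (2,3)=. (4,2)=. -> step gives (1,3)='.' but target has 'O' -> reject
  (1,3)=. (1,4)=O (2,3)=. (4,2)=O -> step gives (1,3)='.' but target has 'O' -> reject
  (1,3)=. (1,4)=O (2,3)=O (4,2)=. -> step gives (3,3)='O' but target has '.' -> reject
  (1,3)=. (1,4)=O (2,3)=O (4,2)=O -> step gives (3,4)='O' but target has '.' -> reject
  (1,3)=O (1,4)=. (2,3)=. (4,2)=. -> step gives (1,3)='.' but target has 'O' -> reject
  (1,3)=O (1,4)=. (2,3)=. (4,2)=O -> step gives (1,3)='.' but target has 'O' -> reject
  (1,3)=O (1,4)=. (2,3)=O (4,2)=. -> step gives (3,3)='O' but target has '.' -> reject
  (1,3)=O (1,4)=. (2,3)=O (4,2)=O -> step gives (3,4)='O' but target has '.' -> reject
  (1,3)=O (1,4)=O (2,3)=. (4,2)=. -> step reproduces the target at every cell -> ACCEPT
  (1,3)=O (1,4)=O (2,3)=. (4,2)=O -> step gives (3,3)='O' but target has '.' -> reject
  (1,3)=O (1,4)=O (2,3)=O (4,2)=. -> step gives (3,3)='O' but target has '.' -> reject
  (1,3)=O (1,4)=O (2,3)=O (4,2)=O -> step gives (3,4)='O' but target has '.' -> reject
Unique solution: (1,3)=live, (1,4)=live, (2,3)=dead, (4,2)=dead.
Check: live-neighbor counts of every cell in the completed generation 0:
00122
00122
00132
11022
01010
Applying B3/S23 to generation 0 with these counts gives:
.....
...OO
...OO
.....
.....
which matches the target exactly.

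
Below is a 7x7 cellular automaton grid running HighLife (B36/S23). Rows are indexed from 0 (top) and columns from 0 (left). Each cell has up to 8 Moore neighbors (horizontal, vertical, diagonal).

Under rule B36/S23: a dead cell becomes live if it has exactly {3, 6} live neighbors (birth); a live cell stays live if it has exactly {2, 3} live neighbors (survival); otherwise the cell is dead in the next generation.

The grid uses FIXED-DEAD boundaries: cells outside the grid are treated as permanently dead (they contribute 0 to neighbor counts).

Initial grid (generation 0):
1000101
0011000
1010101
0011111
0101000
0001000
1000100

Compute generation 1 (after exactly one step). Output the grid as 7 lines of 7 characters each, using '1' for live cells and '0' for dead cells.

Simulating step by step:
Generation 0 (given above): 19 live cells
Generation 1: 9 live cells
(generation 1 grid is the final answer)

Answer: 0001000
0010100
0000001
0000001
0000010
0011100
0000000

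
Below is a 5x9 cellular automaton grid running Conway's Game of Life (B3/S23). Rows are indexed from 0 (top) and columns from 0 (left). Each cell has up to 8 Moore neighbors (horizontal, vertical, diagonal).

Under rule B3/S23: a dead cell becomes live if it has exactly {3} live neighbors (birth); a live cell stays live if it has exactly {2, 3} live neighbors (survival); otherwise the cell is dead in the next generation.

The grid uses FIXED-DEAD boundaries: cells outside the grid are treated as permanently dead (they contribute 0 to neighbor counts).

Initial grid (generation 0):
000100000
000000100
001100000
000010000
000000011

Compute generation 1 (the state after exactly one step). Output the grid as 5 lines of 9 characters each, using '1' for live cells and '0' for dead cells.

Answer: 000000000
001100000
000100000
000100000
000000000

Derivation:
Simulating step by step:
Generation 0 (given above): 7 live cells
Generation 1: 4 live cells
(generation 1 grid is the final answer)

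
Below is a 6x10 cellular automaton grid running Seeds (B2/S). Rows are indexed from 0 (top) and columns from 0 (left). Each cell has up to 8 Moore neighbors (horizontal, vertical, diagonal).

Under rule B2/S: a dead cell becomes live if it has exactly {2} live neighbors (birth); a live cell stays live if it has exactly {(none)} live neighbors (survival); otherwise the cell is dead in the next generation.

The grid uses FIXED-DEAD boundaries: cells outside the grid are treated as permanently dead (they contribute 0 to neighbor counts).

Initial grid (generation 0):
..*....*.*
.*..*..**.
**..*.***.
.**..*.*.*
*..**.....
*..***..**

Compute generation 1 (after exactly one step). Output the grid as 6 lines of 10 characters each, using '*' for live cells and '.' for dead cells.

Simulating step by step:
Generation 0 (given above): 27 live cells
Generation 1: 6 live cells
(generation 1 grid is the final answer)

Answer: .*.*..*...
..........
..........
..........
.......*..
.**.......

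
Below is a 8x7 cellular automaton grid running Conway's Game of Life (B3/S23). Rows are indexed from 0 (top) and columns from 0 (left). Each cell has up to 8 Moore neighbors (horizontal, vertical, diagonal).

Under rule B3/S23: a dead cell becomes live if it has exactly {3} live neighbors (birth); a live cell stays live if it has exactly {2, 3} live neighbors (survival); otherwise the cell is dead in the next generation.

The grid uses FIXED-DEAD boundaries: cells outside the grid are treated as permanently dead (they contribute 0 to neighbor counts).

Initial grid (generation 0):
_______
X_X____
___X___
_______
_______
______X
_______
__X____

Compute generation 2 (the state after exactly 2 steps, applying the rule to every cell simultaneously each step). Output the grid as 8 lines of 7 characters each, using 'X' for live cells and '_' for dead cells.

Answer: _______
_______
_______
_______
_______
_______
_______
_______

Derivation:
Simulating step by step:
Generation 0 (given above): 5 live cells
Generation 1: 0 live cells
_______
_______
_______
_______
_______
_______
_______
_______
Generation 2: 0 live cells
(generation 2 grid is the final answer)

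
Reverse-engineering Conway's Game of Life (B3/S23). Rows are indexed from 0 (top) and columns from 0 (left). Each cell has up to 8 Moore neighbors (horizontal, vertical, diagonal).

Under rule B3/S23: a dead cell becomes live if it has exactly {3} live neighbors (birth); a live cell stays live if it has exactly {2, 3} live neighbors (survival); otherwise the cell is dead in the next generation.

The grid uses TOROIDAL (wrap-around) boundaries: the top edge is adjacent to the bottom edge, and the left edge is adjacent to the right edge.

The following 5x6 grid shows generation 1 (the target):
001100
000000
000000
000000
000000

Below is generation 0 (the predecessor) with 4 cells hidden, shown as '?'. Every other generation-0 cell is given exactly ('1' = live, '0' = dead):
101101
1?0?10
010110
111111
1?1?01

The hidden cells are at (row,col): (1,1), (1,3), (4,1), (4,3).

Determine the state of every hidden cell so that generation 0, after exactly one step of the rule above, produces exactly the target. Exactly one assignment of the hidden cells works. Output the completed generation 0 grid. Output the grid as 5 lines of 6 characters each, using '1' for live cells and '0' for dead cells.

Answer: 101101
110010
010110
111111
101001

Derivation:
Hidden generation-0 cells (in order): (1,1), (1,3), (4,1), (4,3).
A hidden cell only influences target cells in its own 3x3 neighborhood. Try each of the 2^4 = 16 assignments, step the completed generation 0 forward once under B3/S23, and compare with the target:
  (1,1)=0 (1,3)=0 (4,1)=0 (4,3)=0 -> step gives (1,0)='1' but target has '0' -> reject
  (1,1)=0 (1,3)=0 (4,1)=0 (4,3)=1 -> step gives (0,3)='0' but target has '1' -> reject
  (1,1)=0 (1,3)=0 (4,1)=1 (4,3)=0 -> step gives (1,0)='1' but target has '0' -> reject
  (1,1)=0 (1,3)=0 (4,1)=1 (4,3)=1 -> step gives (0,2)='0' but target has '1' -> reject
  (1,1)=0 (1,3)=1 (4,1)=0 (4,3)=0 -> step gives (0,3)='0' but target has '1' -> reject
  (1,1)=0 (1,3)=1 (4,1)=0 (4,3)=1 -> step gives (0,2)='0' but target has '1' -> reject
  (1,1)=0 (1,3)=1 (4,1)=1 (4,3)=0 -> step gives (0,2)='0' but target has '1' -> reject
  (1,1)=0 (1,3)=1 (4,1)=1 (4,3)=1 -> step gives (0,2)='0' but target has '1' -> reject
  (1,1)=1 (1,3)=0 (4,1)=0 (4,3)=0 -> step reproduces the target at every cell -> ACCEPT
  (1,1)=1 (1,3)=0 (4,1)=0 (4,3)=1 -> step gives (0,2)='0' but target has '1' -> reject
  (1,1)=1 (1,3)=0 (4,1)=1 (4,3)=0 -> step gives (0,2)='0' but target has '1' -> reject
  (1,1)=1 (1,3)=0 (4,1)=1 (4,3)=1 -> step gives (0,2)='0' but target has '1' -> reject
  (1,1)=1 (1,3)=1 (4,1)=0 (4,3)=0 -> step gives (0,2)='0' but target has '1' -> reject
  (1,1)=1 (1,3)=1 (4,1)=0 (4,3)=1 -> step gives (0,2)='0' but target has '1' -> reject
  (1,1)=1 (1,3)=1 (4,1)=1 (4,3)=0 -> step gives (0,2)='0' but target has '1' -> reject
  (1,1)=1 (1,3)=1 (4,1)=1 (4,3)=1 -> step gives (0,2)='0' but target has '1' -> reject
Unique solution: (1,1)=live, (1,3)=dead, (4,1)=dead, (4,3)=dead.
Check: live-neighbor counts of every cell in the completed generation 0:
563345
445545
656556
555555
675666
Applying B3/S23 to generation 0 with these counts gives:
001100
000000
000000
000000
000000
which matches the target exactly.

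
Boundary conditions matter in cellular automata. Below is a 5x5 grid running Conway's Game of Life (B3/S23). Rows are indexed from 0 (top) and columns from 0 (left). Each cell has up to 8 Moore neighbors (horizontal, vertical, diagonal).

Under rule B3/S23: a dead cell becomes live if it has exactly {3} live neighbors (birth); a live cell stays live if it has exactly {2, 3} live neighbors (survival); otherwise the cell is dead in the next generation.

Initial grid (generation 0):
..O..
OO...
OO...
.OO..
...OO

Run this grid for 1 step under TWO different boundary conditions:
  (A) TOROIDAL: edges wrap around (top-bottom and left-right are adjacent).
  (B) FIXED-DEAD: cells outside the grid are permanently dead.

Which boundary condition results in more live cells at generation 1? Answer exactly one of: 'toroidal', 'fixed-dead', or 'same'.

Answer: toroidal

Derivation:
Under TOROIDAL boundary, generation 1:
OOOOO
O.O..
.....
.OOOO
.O.O.
Population = 13

Under FIXED-DEAD boundary, generation 1:
.O...
O.O..
.....
OOOO.
..OO.
Population = 9

Comparison: toroidal=13, fixed-dead=9 -> toroidal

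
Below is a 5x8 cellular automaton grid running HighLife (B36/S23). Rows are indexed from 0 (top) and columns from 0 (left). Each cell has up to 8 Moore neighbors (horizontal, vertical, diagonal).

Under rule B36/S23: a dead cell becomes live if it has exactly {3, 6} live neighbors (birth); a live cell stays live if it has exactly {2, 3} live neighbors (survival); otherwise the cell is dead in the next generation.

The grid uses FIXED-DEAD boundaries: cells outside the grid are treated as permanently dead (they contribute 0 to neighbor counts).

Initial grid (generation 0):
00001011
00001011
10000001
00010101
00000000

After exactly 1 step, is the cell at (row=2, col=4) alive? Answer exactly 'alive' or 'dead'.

Simulating step by step:
Generation 0 (given above): 11 live cells
Generation 1: 6 live cells
00000011
00000000
00001101
00000010
00000000

Cell (2,4) at generation 1: 1 -> alive

Answer: alive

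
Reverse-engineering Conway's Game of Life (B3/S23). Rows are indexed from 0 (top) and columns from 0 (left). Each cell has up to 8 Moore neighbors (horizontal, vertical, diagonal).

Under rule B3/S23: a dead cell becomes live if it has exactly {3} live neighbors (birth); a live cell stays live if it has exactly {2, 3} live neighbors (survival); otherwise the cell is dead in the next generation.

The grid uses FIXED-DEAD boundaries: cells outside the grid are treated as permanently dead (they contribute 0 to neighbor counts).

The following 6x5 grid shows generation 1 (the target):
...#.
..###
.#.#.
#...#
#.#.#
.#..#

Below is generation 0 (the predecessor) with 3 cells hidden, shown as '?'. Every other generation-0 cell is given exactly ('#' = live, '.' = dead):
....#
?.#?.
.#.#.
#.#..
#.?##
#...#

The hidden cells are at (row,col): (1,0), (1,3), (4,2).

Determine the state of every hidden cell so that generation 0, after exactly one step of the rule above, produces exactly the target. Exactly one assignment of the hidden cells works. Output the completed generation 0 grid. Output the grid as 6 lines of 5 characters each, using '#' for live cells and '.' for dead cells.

Hidden generation-0 cells (in order): (1,0), (1,3), (4,2).
A hidden cell only influences target cells in its own 3x3 neighborhood. Try each of the 2^3 = 8 assignments, step the completed generation 0 forward once under B3/S23, and compare with the target:
  (1,0)=. (1,3)=. (4,2)=. -> step gives (0,3)='.' but target has '#' -> reject
  (1,0)=. (1,3)=. (4,2)=# -> step gives (0,3)='.' but target has '#' -> reject
  (1,0)=. (1,3)=# (4,2)=. -> step gives (3,2)='#' but target has '.' -> reject
  (1,0)=. (1,3)=# (4,2)=# -> step reproduces the target at every cell -> ACCEPT
  (1,0)=# (1,3)=. (4,2)=. -> step gives (0,3)='.' but target has '#' -> reject
  (1,0)=# (1,3)=. (4,2)=# -> step gives (0,3)='.' but target has '#' -> reject
  (1,0)=# (1,3)=# (4,2)=. -> step gives (1,1)='#' but target has '.' -> reject
  (1,0)=# (1,3)=# (4,2)=# -> step gives (1,1)='#' but target has '.' -> reject
Unique solution: (1,0)=dead, (1,3)=live, (4,2)=live.
Check: live-neighbor counts of every cell in the completed generation 0:
01231
12333
23532
25453
25242
13242
Applying B3/S23 to generation 0 with these counts gives:
...#.
..###
.#.#.
#...#
#.#.#
.#..#
which matches the target exactly.

Answer: ....#
..##.
.#.#.
#.#..
#.###
#...#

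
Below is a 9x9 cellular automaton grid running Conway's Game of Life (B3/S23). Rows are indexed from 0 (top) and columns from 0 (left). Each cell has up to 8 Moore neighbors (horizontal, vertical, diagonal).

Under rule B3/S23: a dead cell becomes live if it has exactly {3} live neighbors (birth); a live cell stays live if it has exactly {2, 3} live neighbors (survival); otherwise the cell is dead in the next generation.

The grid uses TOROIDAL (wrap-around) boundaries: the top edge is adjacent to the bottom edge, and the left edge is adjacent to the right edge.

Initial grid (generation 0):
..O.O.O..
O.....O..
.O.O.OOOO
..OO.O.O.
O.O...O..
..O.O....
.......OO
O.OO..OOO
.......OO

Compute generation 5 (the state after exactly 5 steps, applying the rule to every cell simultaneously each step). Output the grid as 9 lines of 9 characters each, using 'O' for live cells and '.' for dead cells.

Simulating step by step:
Generation 0 (given above): 30 live cells
Generation 1: 35 live cells
.....OO.O
OOOOO...O
OO.O.O..O
O..O.O...
..O.OOO..
.O.O...OO
OOO...O..
O.....O..
OOO..O...
Generation 2: 31 live cells
.....OOOO
...O..O..
.....O...
O..O....O
OOO..OOOO
...OO..OO
..O...O..
.....OO.O
OO...O.OO
Generation 3: 21 live cells
....OO...
....O....
....O....
..O.OO...
.OO..OO..
...OO....
...OO.O.O
.O...O..O
....O....
Generation 4: 24 live cells
...OOO...
...OO....
....O....
.OO.O.O..
.OO...O..
......OO.
O.OO...O.
O..O.O.O.
....O....
Generation 5: 23 live cells
(generation 5 grid is the final answer)

Answer: .....O...
.........
..O.O....
.OO......
.OOO..O..
...O..OOO
.OOOO..O.
.OOO..O..
......O..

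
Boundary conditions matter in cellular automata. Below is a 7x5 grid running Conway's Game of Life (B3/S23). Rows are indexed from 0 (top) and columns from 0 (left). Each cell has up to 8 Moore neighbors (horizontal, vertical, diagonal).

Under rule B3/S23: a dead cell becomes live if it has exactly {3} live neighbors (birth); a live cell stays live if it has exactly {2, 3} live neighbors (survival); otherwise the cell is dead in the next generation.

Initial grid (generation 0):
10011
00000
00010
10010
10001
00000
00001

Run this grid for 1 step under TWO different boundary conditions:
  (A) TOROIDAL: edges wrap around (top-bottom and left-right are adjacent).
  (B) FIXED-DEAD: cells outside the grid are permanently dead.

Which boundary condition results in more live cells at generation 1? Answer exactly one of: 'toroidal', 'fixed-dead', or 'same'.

Answer: toroidal

Derivation:
Under TOROIDAL boundary, generation 1:
10011
00010
00001
10010
10001
10001
10011
Population = 14

Under FIXED-DEAD boundary, generation 1:
00000
00011
00000
00011
00000
00000
00000
Population = 4

Comparison: toroidal=14, fixed-dead=4 -> toroidal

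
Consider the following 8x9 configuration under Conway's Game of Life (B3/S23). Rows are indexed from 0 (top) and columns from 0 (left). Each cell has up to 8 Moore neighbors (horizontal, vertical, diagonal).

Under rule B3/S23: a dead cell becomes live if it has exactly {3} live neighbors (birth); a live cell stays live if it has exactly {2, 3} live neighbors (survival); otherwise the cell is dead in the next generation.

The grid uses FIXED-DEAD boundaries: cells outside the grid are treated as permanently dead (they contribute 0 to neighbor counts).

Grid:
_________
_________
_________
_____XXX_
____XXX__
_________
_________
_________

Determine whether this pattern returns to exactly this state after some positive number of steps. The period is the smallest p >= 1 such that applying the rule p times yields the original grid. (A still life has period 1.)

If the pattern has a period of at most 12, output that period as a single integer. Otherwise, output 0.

Answer: 2

Derivation:
Simulating and comparing each generation to the original:
Gen 0 (original, given above): 6 live cells
Gen 1: 6 live cells, differs from original
Gen 2: 6 live cells, MATCHES original -> period = 2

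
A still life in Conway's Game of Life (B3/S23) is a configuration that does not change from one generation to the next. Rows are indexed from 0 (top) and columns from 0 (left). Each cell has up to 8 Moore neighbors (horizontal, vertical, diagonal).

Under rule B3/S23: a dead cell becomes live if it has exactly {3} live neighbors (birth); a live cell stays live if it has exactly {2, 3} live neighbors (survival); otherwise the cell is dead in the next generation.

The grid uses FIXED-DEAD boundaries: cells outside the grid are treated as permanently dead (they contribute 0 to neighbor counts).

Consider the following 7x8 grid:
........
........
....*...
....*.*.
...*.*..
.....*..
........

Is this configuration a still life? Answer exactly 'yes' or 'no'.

Compute generation 1 and compare to generation 0 (given above):
Generation 1:
........
........
.....*..
...**...
.....**.
....*...
........
Cell (2,4) differs: gen0=1 vs gen1=0 -> NOT a still life.

Answer: no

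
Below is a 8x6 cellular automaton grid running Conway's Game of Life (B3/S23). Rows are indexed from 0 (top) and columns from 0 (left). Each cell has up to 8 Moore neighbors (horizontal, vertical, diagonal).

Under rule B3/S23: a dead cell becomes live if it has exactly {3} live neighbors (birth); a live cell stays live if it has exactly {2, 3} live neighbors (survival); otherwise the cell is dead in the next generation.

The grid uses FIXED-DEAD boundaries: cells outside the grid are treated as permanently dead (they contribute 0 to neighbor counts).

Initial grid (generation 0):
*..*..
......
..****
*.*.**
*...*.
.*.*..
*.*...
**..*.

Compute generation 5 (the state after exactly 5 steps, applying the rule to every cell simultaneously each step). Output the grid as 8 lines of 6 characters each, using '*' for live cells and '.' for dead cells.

Answer: ......
......
...*..
.**..*
......
.*..*.
......
.**...

Derivation:
Simulating step by step:
Generation 0 (given above): 19 live cells
Generation 1: 18 live cells
......
..*...
.**..*
..*...
*.*.**
****..
*.**..
**....
Generation 2: 15 live cells
......
.**...
.***..
..*.**
*...*.
*.....
...*..
***...
Generation 3: 14 live cells
......
.*.*..
....*.
..*.**
.*.***
......
*.*...
.**...
Generation 4: 14 live cells
......
......
..*.**
..*...
..**.*
.****.
..*...
.**...
Generation 5: 8 live cells
(generation 5 grid is the final answer)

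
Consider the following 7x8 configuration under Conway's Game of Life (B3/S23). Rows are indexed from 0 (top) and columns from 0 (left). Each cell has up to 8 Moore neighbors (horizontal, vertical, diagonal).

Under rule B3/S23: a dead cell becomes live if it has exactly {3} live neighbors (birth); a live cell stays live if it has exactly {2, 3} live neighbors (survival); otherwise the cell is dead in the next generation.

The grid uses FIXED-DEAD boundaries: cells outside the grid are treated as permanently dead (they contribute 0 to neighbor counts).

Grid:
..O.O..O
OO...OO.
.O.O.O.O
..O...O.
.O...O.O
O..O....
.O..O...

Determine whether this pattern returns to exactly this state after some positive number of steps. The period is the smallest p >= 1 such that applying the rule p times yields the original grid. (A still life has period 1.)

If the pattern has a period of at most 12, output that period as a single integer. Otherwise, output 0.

Answer: 0

Derivation:
Simulating and comparing each generation to the original:
Gen 0 (original, given above): 20 live cells
Gen 1: 25 live cells, differs from original
Gen 2: 16 live cells, differs from original
Gen 3: 18 live cells, differs from original
Gen 4: 15 live cells, differs from original
Gen 5: 12 live cells, differs from original
Gen 6: 14 live cells, differs from original
Gen 7: 13 live cells, differs from original
Gen 8: 17 live cells, differs from original
Gen 9: 10 live cells, differs from original
Gen 10: 7 live cells, differs from original
Gen 11: 6 live cells, differs from original
Gen 12: 4 live cells, differs from original
No period found within 12 steps.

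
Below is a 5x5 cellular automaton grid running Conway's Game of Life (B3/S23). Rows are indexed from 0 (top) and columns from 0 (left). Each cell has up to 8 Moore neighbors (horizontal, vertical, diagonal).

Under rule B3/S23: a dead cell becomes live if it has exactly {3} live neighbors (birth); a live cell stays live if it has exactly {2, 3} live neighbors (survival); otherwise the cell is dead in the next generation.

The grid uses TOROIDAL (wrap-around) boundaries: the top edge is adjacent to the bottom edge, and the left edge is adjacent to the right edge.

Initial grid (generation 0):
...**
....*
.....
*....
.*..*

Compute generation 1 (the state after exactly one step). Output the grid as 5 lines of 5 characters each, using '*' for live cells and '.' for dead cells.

Answer: ...**
...**
.....
*....
...**

Derivation:
Simulating step by step:
Generation 0 (given above): 6 live cells
Generation 1: 7 live cells
(generation 1 grid is the final answer)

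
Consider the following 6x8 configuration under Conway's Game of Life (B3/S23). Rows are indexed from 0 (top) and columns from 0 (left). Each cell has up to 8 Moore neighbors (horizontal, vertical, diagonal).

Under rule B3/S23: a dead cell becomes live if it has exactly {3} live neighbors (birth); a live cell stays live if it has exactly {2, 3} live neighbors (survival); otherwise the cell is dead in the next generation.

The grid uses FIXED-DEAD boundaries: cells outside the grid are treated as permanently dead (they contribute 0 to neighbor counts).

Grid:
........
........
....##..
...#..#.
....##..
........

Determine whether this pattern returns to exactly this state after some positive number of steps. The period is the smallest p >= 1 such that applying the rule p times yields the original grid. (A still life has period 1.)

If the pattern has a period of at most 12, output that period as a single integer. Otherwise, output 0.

Simulating and comparing each generation to the original:
Gen 0 (original, given above): 6 live cells
Gen 1: 6 live cells, MATCHES original -> period = 1

Answer: 1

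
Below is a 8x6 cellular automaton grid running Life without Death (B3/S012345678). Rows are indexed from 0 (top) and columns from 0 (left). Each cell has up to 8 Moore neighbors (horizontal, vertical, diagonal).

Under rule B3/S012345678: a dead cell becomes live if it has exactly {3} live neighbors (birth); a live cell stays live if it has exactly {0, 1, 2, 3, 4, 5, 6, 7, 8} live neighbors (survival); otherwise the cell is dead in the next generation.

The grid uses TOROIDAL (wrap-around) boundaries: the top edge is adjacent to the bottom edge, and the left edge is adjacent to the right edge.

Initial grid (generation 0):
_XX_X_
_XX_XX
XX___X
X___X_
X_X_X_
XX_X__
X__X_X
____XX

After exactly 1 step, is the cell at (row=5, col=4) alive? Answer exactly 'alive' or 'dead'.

Answer: dead

Derivation:
Simulating step by step:
Generation 0 (given above): 23 live cells
Generation 1: 30 live cells
_XX_X_
_XX_XX
XXXX_X
X__XX_
X_X_X_
XX_X__
XXXX_X
_XX_XX

Cell (5,4) at generation 1: 0 -> dead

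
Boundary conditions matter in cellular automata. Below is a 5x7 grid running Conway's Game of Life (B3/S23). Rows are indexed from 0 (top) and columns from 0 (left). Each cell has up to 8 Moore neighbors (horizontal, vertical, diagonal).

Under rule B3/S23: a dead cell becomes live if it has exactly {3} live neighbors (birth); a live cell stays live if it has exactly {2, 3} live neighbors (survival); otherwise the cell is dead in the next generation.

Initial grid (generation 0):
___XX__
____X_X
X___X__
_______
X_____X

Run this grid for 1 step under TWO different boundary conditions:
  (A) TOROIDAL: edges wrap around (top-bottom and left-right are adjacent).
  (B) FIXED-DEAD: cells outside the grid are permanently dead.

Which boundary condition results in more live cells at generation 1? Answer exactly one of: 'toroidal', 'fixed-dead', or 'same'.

Answer: toroidal

Derivation:
Under TOROIDAL boundary, generation 1:
X__XX_X
____X__
_____X_
X_____X
_______
Population = 8

Under FIXED-DEAD boundary, generation 1:
___XXX_
____X__
_____X_
_______
_______
Population = 5

Comparison: toroidal=8, fixed-dead=5 -> toroidal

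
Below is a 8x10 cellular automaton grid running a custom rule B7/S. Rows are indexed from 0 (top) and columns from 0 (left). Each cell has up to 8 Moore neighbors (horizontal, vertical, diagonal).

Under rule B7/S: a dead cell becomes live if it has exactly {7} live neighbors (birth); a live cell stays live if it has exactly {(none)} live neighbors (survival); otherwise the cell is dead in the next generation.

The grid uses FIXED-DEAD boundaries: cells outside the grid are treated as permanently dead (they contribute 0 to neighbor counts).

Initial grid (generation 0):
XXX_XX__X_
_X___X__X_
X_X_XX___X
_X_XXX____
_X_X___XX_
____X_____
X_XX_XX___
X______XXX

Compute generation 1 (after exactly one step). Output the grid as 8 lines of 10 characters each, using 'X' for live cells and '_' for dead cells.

Simulating step by step:
Generation 0 (given above): 32 live cells
Generation 1: 0 live cells
(generation 1 grid is the final answer)

Answer: __________
__________
__________
__________
__________
__________
__________
__________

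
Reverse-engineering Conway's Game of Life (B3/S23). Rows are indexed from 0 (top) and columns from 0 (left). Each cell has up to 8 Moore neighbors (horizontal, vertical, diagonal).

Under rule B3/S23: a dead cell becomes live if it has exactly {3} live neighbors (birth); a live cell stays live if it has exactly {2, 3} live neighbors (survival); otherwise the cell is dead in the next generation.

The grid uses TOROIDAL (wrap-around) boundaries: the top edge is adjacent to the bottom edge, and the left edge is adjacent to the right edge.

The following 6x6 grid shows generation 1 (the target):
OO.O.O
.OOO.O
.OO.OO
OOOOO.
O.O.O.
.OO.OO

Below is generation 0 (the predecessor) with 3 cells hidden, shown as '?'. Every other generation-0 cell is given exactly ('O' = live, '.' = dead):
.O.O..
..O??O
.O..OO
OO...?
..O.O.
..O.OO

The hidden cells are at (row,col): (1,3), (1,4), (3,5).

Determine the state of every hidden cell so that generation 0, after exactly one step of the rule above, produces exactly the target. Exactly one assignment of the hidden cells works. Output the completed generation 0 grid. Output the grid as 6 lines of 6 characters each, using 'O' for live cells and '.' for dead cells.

Answer: .O.O..
..O..O
.O..OO
OO....
..O.O.
..O.OO

Derivation:
Hidden generation-0 cells (in order): (1,3), (1,4), (3,5).
A hidden cell only influences target cells in its own 3x3 neighborhood. Try each of the 2^3 = 8 assignments, step the completed generation 0 forward once under B3/S23, and compare with the target:
  (1,3)=. (1,4)=. (3,5)=. -> step reproduces the target at every cell -> ACCEPT
  (1,3)=. (1,4)=. (3,5)=O -> step gives (2,5)='.' but target has 'O' -> reject
  (1,3)=. (1,4)=O (3,5)=. -> step gives (0,3)='.' but target has 'O' -> reject
  (1,3)=. (1,4)=O (3,5)=O -> step gives (0,3)='.' but target has 'O' -> reject
  (1,3)=O (1,4)=. (3,5)=. -> step gives (0,3)='.' but target has 'O' -> reject
  (1,3)=O (1,4)=. (3,5)=O -> step gives (0,3)='.' but target has 'O' -> reject
  (1,3)=O (1,4)=O (3,5)=. -> step gives (0,3)='.' but target has 'O' -> reject
  (1,3)=O (1,4)=O (3,5)=O -> step gives (0,3)='.' but target has 'O' -> reject
Unique solution: (1,3)=dead, (1,4)=dead, (3,5)=dead.
Check: live-neighbor counts of every cell in the completed generation 0:
324343
433342
533223
333334
342424
233532
Applying B3/S23 to generation 0 with these counts gives:
OO.O.O
.OOO.O
.OO.OO
OOOOO.
O.O.O.
.OO.OO
which matches the target exactly.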